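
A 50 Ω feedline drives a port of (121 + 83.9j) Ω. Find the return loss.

Γ = (71 + j83.9)/(171 + j83.9), |Γ| = 0.577
RL = −20·log₁₀|Γ| = −20·log₁₀(0.577)

RL ≈ 4.78 dB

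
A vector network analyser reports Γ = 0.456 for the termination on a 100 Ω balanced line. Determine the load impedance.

Z_L ≈ 268 Ω

Z_L = Z_0·(1 + Γ)/(1 − Γ) = 100·(1.46)/(0.544)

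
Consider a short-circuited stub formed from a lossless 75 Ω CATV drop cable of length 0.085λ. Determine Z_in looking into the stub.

Z_in ≈ +j44.4 Ω

βl = 2π × 0.085 = 30.6°
tan(βl) = 0.591
For a short-circuited stub, Z_in = jZ_0·tan(βl)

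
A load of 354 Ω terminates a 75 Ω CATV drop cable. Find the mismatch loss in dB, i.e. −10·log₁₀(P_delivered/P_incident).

mismatch loss ≈ 2.39 dB

Γ = (354 − 75)/(354 + 75) = 0.65
|Γ|² = 0.423, so P_del/P_inc = 1 − |Γ|² = 0.577
ML = −10·log₁₀(1 − |Γ|²)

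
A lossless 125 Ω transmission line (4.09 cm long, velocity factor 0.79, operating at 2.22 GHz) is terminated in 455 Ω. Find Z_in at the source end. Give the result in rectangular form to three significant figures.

Z_in ≈ 70 + j117 Ω

λ = v/f = 0.79·c / 2.22 GHz = 0.107 m
βl = 2π·l/λ = 2π × 0.383 = 138°
tan(βl) = tan(138°) = -0.903
Z_in = Z_0·(Z_L + jZ_0·tanβl)/(Z_0 + jZ_L·tanβl)
     = 125·(455 − j113)/(125 − j411)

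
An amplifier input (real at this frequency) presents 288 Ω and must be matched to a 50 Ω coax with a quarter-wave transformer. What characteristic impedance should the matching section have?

Z_qwt = √(Z_0·R_L) = √(50 × 288) = √14400

Z_qwt ≈ 120 Ω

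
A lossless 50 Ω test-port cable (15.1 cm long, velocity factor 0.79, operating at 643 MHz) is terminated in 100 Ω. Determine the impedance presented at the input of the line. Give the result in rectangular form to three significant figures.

λ = v/f = 0.79·c / 643 MHz = 0.369 m
βl = 2π·l/λ = 2π × 0.41 = 147°
tan(βl) = tan(147°) = -0.637
Z_in = Z_0·(Z_L + jZ_0·tanβl)/(Z_0 + jZ_L·tanβl)
     = 50·(100 − j31.9)/(50 − j63.7)

Z_in ≈ 53.6 + j36.4 Ω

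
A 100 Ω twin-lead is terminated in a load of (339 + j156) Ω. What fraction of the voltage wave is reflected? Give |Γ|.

|Γ| ≈ 0.613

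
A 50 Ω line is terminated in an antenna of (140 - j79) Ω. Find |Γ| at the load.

|Γ| ≈ 0.582

Γ = (Z_L − Z_0)/(Z_L + Z_0) = (90 − j79)/(190 − j79)
|Γ| = 120/206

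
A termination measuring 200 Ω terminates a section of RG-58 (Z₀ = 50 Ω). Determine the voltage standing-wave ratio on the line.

For a purely resistive load, VSWR = R_L/Z_0 or Z_0/R_L (whichever > 1) = 200/50

VSWR ≈ 4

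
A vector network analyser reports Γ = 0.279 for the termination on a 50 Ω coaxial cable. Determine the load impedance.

Z_L = Z_0·(1 + Γ)/(1 − Γ) = 50·(1.28)/(0.721)

Z_L ≈ 88.7 Ω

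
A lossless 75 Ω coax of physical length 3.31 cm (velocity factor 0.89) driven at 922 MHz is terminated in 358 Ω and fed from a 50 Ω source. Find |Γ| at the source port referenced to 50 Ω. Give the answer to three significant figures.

|Γ| ≈ 0.691

λ = v/f = 0.89·c / 922 MHz = 0.29 m
βl = 2π·l/λ = 2π × 0.114 = 41.1°
tan(βl) = 0.874
Z_in = Z_0·(Z_L + jZ_0·tanβl)/(Z_0 + jZ_L·tanβl) = 34.3 − j77.6 Ω
Γ_s = (Z_in − Z_s)/(Z_in + Z_s) = (-15.7 − j77.6)/(84.3 − j77.6), |Γ_s| = 0.691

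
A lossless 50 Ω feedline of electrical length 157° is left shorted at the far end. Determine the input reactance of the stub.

X_in ≈ -21.2 Ω (capacitive)

tan(βl) = -0.424
For a shorted stub, Z_in = jZ_0·tan(βl)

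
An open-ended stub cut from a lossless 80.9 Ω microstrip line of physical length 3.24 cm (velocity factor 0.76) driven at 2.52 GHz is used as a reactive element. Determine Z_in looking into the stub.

Z_in ≈ +j65.3 Ω

λ = v/f = 0.76·c / 2.52 GHz = 0.0905 m
βl = 2π·l/λ = 2π × 0.358 = 129°
tan(βl) = -1.24
For an open-ended stub, Z_in = −jZ_0·cot(βl) = −jZ_0/tan(βl)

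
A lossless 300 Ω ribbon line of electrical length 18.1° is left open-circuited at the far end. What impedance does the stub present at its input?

Z_in ≈ −j918 Ω

tan(βl) = 0.327
For an open-circuited stub, Z_in = −jZ_0·cot(βl) = −jZ_0/tan(βl)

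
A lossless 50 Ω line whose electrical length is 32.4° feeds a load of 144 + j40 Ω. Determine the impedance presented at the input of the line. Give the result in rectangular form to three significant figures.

tan(βl) = tan(32.4°) = 0.635
Z_in = Z_0·(Z_L + jZ_0·tanβl)/(Z_0 + jZ_L·tanβl)
     = 50·(144 + j71.7)/(24.6 + j91.4)

Z_in ≈ 56.4 − j63.6 Ω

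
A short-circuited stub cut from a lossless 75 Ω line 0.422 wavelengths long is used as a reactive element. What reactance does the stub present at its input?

βl = 2π × 0.422 = 152°
tan(βl) = -0.534
For a short-circuited stub, Z_in = jZ_0·tan(βl)

X_in ≈ -40 Ω (capacitive)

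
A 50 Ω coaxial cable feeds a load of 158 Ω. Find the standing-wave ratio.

VSWR ≈ 3.16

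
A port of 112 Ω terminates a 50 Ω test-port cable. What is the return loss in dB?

Γ = (112 − 50)/(112 + 50) = 0.383
RL = −20·log₁₀|Γ| = −20·log₁₀(0.383)

RL ≈ 8.34 dB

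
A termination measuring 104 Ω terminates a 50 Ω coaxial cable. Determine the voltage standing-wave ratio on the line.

Γ = (104 − 50)/(104 + 50) = 0.351
VSWR = (1 + 0.351)/(1 − 0.351)

VSWR ≈ 2.08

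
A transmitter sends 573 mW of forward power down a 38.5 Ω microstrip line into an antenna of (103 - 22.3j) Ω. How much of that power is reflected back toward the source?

P_reflected ≈ 130 mW

|Γ| = |(64.5 − j22.3)/(141.5 − j22.3)| = 0.476
|Γ|² = 0.227
P_refl = |Γ|²·P_inc = 130 mW, P_del = (1 − |Γ|²)·P_inc = 443 mW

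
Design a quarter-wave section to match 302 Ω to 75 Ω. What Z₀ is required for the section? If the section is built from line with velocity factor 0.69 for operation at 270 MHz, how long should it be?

Z_qwt ≈ 150 Ω; length ≈ 19.2 cm

Z_qwt = √(Z_0·R_L) = √(75 × 302) = √22650
λ = 0.69·c/f = 0.767 m, so l = λ/4 = 0.192 m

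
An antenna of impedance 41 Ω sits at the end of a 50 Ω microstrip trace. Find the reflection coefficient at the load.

Γ = -0.0989

Γ = (Z_L − Z_0)/(Z_L + Z_0) = (41 − 50)/(41 + 50) = -9/91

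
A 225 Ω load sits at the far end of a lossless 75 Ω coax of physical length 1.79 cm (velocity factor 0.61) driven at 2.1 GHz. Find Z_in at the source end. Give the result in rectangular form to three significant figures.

λ = v/f = 0.61·c / 2.1 GHz = 0.0871 m
βl = 2π·l/λ = 2π × 0.205 = 73.9°
tan(βl) = tan(73.9°) = 3.48
Z_in = Z_0·(Z_L + jZ_0·tanβl)/(Z_0 + jZ_L·tanβl)
     = 75·(225 + j261)/(75 + j782)

Z_in ≈ 26.8 − j19 Ω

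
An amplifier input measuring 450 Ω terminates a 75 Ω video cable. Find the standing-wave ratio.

For a purely resistive load, VSWR = R_L/Z_0 or Z_0/R_L (whichever > 1) = 450/75

VSWR ≈ 6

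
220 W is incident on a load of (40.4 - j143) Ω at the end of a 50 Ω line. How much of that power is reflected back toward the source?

P_reflected ≈ 158 W

|Γ| = |(-9.6 − j143)/(90.4 − j143)| = 0.847
|Γ|² = 0.718
P_refl = |Γ|²·P_inc = 158 W, P_del = (1 − |Γ|²)·P_inc = 62.1 W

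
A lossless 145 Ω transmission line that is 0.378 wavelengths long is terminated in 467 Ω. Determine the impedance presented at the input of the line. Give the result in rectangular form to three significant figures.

Z_in ≈ 84.8 + j123 Ω

βl = 2π × 0.378 = 136°
tan(βl) = tan(136°) = -0.963
Z_in = Z_0·(Z_L + jZ_0·tanβl)/(Z_0 + jZ_L·tanβl)
     = 145·(467 − j140)/(145 − j450)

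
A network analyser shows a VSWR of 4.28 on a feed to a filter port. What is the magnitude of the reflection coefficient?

|Γ| ≈ 0.621

|Γ| = (S − 1)/(S + 1) = (4.28 − 1)/(4.28 + 1) = 3.28/5.28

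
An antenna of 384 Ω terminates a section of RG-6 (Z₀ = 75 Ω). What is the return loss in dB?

RL ≈ 3.44 dB

Γ = (384 − 75)/(384 + 75) = 0.673
RL = −20·log₁₀|Γ| = −20·log₁₀(0.673)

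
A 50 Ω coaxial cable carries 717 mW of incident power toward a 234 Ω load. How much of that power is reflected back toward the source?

Γ = (234 − 50)/(234 + 50) = 0.648
|Γ|² = 0.42
P_refl = |Γ|²·P_inc = 301 mW, P_del = (1 − |Γ|²)·P_inc = 416 mW

P_reflected ≈ 301 mW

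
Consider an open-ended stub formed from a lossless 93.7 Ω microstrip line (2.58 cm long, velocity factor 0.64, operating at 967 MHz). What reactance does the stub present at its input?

λ = v/f = 0.64·c / 967 MHz = 0.199 m
βl = 2π·l/λ = 2π × 0.13 = 46.8°
tan(βl) = 1.06
For an open-ended stub, Z_in = −jZ_0·cot(βl) = −jZ_0/tan(βl)

X_in ≈ -88.1 Ω (capacitive)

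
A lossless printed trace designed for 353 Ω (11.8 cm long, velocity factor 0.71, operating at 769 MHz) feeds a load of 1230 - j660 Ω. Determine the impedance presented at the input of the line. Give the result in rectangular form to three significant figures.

Z_in ≈ 503 + j686 Ω

λ = v/f = 0.71·c / 769 MHz = 0.277 m
βl = 2π·l/λ = 2π × 0.426 = 153°
tan(βl) = tan(153°) = -0.501
Z_in = Z_0·(Z_L + jZ_0·tanβl)/(Z_0 + jZ_L·tanβl)
     = 353·(1230 − j837)/(22 − j617)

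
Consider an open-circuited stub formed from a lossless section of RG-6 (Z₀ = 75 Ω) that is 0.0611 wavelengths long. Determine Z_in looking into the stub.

βl = 2π × 0.0611 = 22°
tan(βl) = 0.404
For an open-circuited stub, Z_in = −jZ_0·cot(βl) = −jZ_0/tan(βl)

Z_in ≈ −j186 Ω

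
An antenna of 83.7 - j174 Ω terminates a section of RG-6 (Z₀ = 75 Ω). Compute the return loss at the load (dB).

Γ = (8.7 − j174)/(158.7 − j174), |Γ| = 0.74
RL = −20·log₁₀|Γ| = −20·log₁₀(0.74)

RL ≈ 2.62 dB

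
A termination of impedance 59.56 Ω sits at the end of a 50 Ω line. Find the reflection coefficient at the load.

Γ = (Z_L − Z_0)/(Z_L + Z_0) = (59.56 − 50)/(59.56 + 50) = 9.56/109.6

Γ = 0.0873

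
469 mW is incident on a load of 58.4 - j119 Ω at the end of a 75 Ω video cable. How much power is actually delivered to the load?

|Γ| = |(-16.6 − j119)/(133.4 − j119)| = 0.672
|Γ|² = 0.452
P_refl = |Γ|²·P_inc = 212 mW, P_del = (1 − |Γ|²)·P_inc = 257 mW

P_delivered ≈ 257 mW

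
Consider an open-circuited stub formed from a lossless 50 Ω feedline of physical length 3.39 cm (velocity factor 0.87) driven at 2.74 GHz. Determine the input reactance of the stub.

X_in ≈ 39.2 Ω (inductive)

λ = v/f = 0.87·c / 2.74 GHz = 0.0953 m
βl = 2π·l/λ = 2π × 0.356 = 128°
tan(βl) = -1.27
For an open-circuited stub, Z_in = −jZ_0·cot(βl) = −jZ_0/tan(βl)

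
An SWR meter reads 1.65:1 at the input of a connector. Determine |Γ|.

|Γ| ≈ 0.245

|Γ| = (S − 1)/(S + 1) = (1.65 − 1)/(1.65 + 1) = 0.65/2.65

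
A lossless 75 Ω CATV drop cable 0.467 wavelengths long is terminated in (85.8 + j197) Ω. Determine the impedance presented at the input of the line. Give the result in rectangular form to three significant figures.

Z_in ≈ 36.3 + j122 Ω

βl = 2π × 0.467 = 168°
tan(βl) = tan(168°) = -0.21
Z_in = Z_0·(Z_L + jZ_0·tanβl)/(Z_0 + jZ_L·tanβl)
     = 75·(85.8 + j181)/(116 − j18)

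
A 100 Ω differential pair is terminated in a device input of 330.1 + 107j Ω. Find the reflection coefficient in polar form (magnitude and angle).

Γ ≈ 0.573 ∠ 11°

Γ = (Z_L − Z_0)/(Z_L + Z_0) = (230.1 + j107)/(430.1 + j107)
|Γ| = 254/443 = 0.573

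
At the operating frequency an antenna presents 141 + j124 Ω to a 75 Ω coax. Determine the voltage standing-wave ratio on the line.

VSWR ≈ 3.59

Γ = (Z_L − Z_0)/(Z_L + Z_0) = (66 + j124)/(216 + j124)
|Γ| = 140/249 = 0.564
VSWR = (1 + |Γ|)/(1 − |Γ|) = 1.56/0.436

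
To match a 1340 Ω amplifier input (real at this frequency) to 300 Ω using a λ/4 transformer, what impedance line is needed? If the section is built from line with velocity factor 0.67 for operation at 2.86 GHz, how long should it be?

Z_qwt ≈ 634 Ω; length ≈ 1.76 cm

Z_qwt = √(Z_0·R_L) = √(300 × 1340) = √402000
λ = 0.67·c/f = 0.0703 m, so l = λ/4 = 0.0176 m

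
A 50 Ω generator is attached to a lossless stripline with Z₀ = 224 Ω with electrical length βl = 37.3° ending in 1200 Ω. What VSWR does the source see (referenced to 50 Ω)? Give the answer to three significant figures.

tan(βl) = 0.762
Z_in = Z_0·(Z_L + jZ_0·tanβl)/(Z_0 + jZ_L·tanβl) = 107 − j268 Ω
Γ_s = (Z_in − Z_s)/(Z_in + Z_s) = (57.4 − j268)/(157 − j268), |Γ_s| = 0.882
VSWR = (1 + |Γ_s|)/(1 − |Γ_s|)

VSWR ≈ 15.9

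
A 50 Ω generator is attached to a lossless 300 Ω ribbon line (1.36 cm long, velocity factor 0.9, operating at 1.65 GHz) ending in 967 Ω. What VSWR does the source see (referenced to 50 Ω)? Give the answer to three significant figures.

λ = v/f = 0.9·c / 1.65 GHz = 0.164 m
βl = 2π·l/λ = 2π × 0.0831 = 29.9°
tan(βl) = 0.575
Z_in = Z_0·(Z_L + jZ_0·tanβl)/(Z_0 + jZ_L·tanβl) = 290 − j365 Ω
Γ_s = (Z_in − Z_s)/(Z_in + Z_s) = (240 − j365)/(340 − j365), |Γ_s| = 0.876
VSWR = (1 + |Γ_s|)/(1 − |Γ_s|)

VSWR ≈ 15.1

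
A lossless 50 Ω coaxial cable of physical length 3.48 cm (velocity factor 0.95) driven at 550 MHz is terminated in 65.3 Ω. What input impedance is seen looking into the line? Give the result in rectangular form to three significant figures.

Z_in ≈ 58.4 − j11.8 Ω

λ = v/f = 0.95·c / 550 MHz = 0.518 m
βl = 2π·l/λ = 2π × 0.0672 = 24.2°
tan(βl) = tan(24.2°) = 0.449
Z_in = Z_0·(Z_L + jZ_0·tanβl)/(Z_0 + jZ_L·tanβl)
     = 50·(65.3 + j22.4)/(50 + j29.3)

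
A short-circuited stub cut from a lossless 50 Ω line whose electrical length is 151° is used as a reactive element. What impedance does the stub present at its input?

tan(βl) = -0.554
For a short-circuited stub, Z_in = jZ_0·tan(βl)

Z_in ≈ −j27.7 Ω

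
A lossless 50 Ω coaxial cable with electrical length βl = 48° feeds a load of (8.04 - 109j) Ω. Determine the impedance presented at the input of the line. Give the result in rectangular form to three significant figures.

tan(βl) = tan(48°) = 1.11
Z_in = Z_0·(Z_L + jZ_0·tanβl)/(Z_0 + jZ_L·tanβl)
     = 50·(8.04 − j53.5)/(171 + j8.93)

Z_in ≈ 1.53 − j15.7 Ω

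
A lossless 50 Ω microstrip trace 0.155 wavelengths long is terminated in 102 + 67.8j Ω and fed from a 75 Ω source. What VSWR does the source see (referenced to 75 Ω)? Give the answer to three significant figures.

VSWR ≈ 3.27

βl = 2π × 0.155 = 55.8°
tan(βl) = 1.47
Z_in = Z_0·(Z_L + jZ_0·tanβl)/(Z_0 + jZ_L·tanβl) = 32.3 − j44.7 Ω
Γ_s = (Z_in − Z_s)/(Z_in + Z_s) = (-42.7 − j44.7)/(107 − j44.7), |Γ_s| = 0.532
VSWR = (1 + |Γ_s|)/(1 − |Γ_s|)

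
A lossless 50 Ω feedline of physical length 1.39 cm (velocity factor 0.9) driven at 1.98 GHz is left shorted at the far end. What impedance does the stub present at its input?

Z_in ≈ +j37.3 Ω

λ = v/f = 0.9·c / 1.98 GHz = 0.136 m
βl = 2π·l/λ = 2π × 0.102 = 36.7°
tan(βl) = 0.745
For a shorted stub, Z_in = jZ_0·tan(βl)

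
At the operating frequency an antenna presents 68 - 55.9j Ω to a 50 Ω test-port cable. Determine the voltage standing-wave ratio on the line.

VSWR ≈ 2.63

Γ = (Z_L − Z_0)/(Z_L + Z_0) = (18 − j55.9)/(118 − j55.9)
|Γ| = 58.7/131 = 0.45
VSWR = (1 + |Γ|)/(1 − |Γ|) = 1.45/0.55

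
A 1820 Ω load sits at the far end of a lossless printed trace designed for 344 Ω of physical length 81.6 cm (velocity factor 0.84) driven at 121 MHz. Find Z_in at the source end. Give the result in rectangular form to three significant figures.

λ = v/f = 0.84·c / 121 MHz = 2.08 m
βl = 2π·l/λ = 2π × 0.392 = 141°
tan(βl) = tan(141°) = -0.808
Z_in = Z_0·(Z_L + jZ_0·tanβl)/(Z_0 + jZ_L·tanβl)
     = 344·(1820 − j278)/(344 − j1470)

Z_in ≈ 156 + j389 Ω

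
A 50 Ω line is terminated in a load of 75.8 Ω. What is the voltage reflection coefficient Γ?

Γ = 0.205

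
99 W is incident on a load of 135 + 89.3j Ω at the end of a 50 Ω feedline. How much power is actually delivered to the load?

P_delivered ≈ 63.3 W

|Γ| = |(85 + j89.3)/(185 + j89.3)| = 0.6
|Γ|² = 0.36
P_refl = |Γ|²·P_inc = 35.7 W, P_del = (1 − |Γ|²)·P_inc = 63.3 W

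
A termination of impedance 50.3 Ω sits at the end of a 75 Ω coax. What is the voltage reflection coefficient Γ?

Γ = (Z_L − Z_0)/(Z_L + Z_0) = (50.3 − 75)/(50.3 + 75) = -24.7/125.3

Γ = -0.197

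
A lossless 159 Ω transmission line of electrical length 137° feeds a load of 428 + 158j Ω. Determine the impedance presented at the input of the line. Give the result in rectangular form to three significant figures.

Z_in ≈ 79.9 + j109 Ω

tan(βl) = tan(137°) = -0.933
Z_in = Z_0·(Z_L + jZ_0·tanβl)/(Z_0 + jZ_L·tanβl)
     = 159·(428 + j9.73)/(306 − j399)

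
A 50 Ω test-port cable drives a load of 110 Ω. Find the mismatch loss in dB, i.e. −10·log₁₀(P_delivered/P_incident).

mismatch loss ≈ 0.658 dB

Γ = (110 − 50)/(110 + 50) = 0.375
|Γ|² = 0.141, so P_del/P_inc = 1 − |Γ|² = 0.859
ML = −10·log₁₀(1 − |Γ|²)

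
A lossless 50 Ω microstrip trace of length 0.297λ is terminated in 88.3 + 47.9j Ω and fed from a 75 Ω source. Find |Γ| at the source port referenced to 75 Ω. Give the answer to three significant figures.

|Γ| ≈ 0.571

βl = 2π × 0.297 = 107°
tan(βl) = -3.29
Z_in = Z_0·(Z_L + jZ_0·tanβl)/(Z_0 + jZ_L·tanβl) = 20.5 + j0.577 Ω
Γ_s = (Z_in − Z_s)/(Z_in + Z_s) = (-54.5 + j0.577)/(95.5 + j0.577), |Γ_s| = 0.571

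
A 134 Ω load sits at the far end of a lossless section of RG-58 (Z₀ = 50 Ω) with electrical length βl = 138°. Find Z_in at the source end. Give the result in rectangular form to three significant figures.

tan(βl) = tan(138°) = -0.9
Z_in = Z_0·(Z_L + jZ_0·tanβl)/(Z_0 + jZ_L·tanβl)
     = 50·(134 − j45)/(50 − j121)

Z_in ≈ 35.6 + j40.8 Ω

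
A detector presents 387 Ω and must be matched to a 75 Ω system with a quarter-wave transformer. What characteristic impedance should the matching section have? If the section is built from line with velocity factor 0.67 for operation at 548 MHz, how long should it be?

Z_qwt ≈ 170 Ω; length ≈ 9.17 cm

Z_qwt = √(Z_0·R_L) = √(75 × 387) = √29020
λ = 0.67·c/f = 0.367 m, so l = λ/4 = 0.0917 m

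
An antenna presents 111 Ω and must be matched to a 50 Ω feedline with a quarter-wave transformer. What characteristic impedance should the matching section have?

Z_qwt = √(Z_0·R_L) = √(50 × 111) = √5550

Z_qwt ≈ 74.5 Ω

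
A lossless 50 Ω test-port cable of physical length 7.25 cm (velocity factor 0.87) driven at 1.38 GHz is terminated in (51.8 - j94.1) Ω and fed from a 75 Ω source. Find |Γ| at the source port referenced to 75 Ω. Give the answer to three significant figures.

|Γ| ≈ 0.597

λ = v/f = 0.87·c / 1.38 GHz = 0.189 m
βl = 2π·l/λ = 2π × 0.383 = 138°
tan(βl) = -0.9
Z_in = Z_0·(Z_L + jZ_0·tanβl)/(Z_0 + jZ_L·tanβl) = 69.3 + j107 Ω
Γ_s = (Z_in − Z_s)/(Z_in + Z_s) = (-5.65 + j107)/(144 + j107), |Γ_s| = 0.597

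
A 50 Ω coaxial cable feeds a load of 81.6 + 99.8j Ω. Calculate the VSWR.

Γ = (Z_L − Z_0)/(Z_L + Z_0) = (31.6 + j99.8)/(131.6 + j99.8)
|Γ| = 105/165 = 0.634
VSWR = (1 + |Γ|)/(1 − |Γ|) = 1.63/0.366

VSWR ≈ 4.46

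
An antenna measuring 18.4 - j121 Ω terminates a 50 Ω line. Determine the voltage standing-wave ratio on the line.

Γ = (Z_L − Z_0)/(Z_L + Z_0) = (-31.6 − j121)/(68.4 − j121)
|Γ| = 125/139 = 0.9
VSWR = (1 + |Γ|)/(1 − |Γ|) = 1.9/0.1

VSWR ≈ 18.9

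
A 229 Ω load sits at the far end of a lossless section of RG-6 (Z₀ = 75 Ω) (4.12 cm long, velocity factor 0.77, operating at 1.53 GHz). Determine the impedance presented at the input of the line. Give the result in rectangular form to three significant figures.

λ = v/f = 0.77·c / 1.53 GHz = 0.151 m
βl = 2π·l/λ = 2π × 0.273 = 98.2°
tan(βl) = tan(98.2°) = -6.91
Z_in = Z_0·(Z_L + jZ_0·tanβl)/(Z_0 + jZ_L·tanβl)
     = 75·(229 − j518)/(75 − j1580)

Z_in ≈ 25 + j9.67 Ω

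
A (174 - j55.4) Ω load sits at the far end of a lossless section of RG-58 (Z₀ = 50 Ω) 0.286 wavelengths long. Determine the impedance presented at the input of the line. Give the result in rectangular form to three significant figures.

βl = 2π × 0.286 = 103°
tan(βl) = tan(103°) = -4.35
Z_in = Z_0·(Z_L + jZ_0·tanβl)/(Z_0 + jZ_L·tanβl)
     = 50·(174 − j273)/(-191 − j756)

Z_in ≈ 14.2 + j15.1 Ω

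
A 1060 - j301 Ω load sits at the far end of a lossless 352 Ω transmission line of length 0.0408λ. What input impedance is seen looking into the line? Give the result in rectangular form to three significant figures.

βl = 2π × 0.0408 = 14.7°
tan(βl) = tan(14.7°) = 0.262
Z_in = Z_0·(Z_L + jZ_0·tanβl)/(Z_0 + jZ_L·tanβl)
     = 352·(1060 − j209)/(431 + j278)

Z_in ≈ 534 − j515 Ω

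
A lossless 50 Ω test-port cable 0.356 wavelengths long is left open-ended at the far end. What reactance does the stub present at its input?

X_in ≈ 39.3 Ω (inductive)

βl = 2π × 0.356 = 128°
tan(βl) = -1.27
For an open-ended stub, Z_in = −jZ_0·cot(βl) = −jZ_0/tan(βl)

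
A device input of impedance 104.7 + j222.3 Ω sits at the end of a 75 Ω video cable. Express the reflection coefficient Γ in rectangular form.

Γ ≈ 0.67 + j0.408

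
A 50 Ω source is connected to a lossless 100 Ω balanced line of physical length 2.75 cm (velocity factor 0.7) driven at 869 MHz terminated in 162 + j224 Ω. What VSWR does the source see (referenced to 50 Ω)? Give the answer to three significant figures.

VSWR ≈ 9.04

λ = v/f = 0.7·c / 869 MHz = 0.242 m
βl = 2π·l/λ = 2π × 0.114 = 41°
tan(βl) = 0.868
Z_in = Z_0·(Z_L + jZ_0·tanβl)/(Z_0 + jZ_L·tanβl) = 98.9 − j182 Ω
Γ_s = (Z_in − Z_s)/(Z_in + Z_s) = (48.9 − j182)/(149 − j182), |Γ_s| = 0.801
VSWR = (1 + |Γ_s|)/(1 − |Γ_s|)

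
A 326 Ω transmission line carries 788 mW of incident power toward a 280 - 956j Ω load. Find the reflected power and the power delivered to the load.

|Γ| = |(-46 − j956)/(606 − j956)| = 0.846
|Γ|² = 0.715
P_refl = |Γ|²·P_inc = 563 mW, P_del = (1 − |Γ|²)·P_inc = 225 mW

P_reflected ≈ 563 mW; P_delivered ≈ 225 mW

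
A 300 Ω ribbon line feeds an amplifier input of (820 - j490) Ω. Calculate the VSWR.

Γ = (Z_L − Z_0)/(Z_L + Z_0) = (520 − j490)/(1120 − j490)
|Γ| = 714/1220 = 0.584
VSWR = (1 + |Γ|)/(1 − |Γ|) = 1.58/0.416

VSWR ≈ 3.81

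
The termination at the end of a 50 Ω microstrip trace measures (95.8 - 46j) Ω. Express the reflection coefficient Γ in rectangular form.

Γ ≈ 0.376 − j0.197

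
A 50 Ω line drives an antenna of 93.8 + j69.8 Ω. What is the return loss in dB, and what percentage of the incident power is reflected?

Γ = (43.8 + j69.8)/(143.8 + j69.8), |Γ| = 0.516
RL = −20·log₁₀(0.516) = 5.75 dB
P_refl/P_inc = |Γ|² = 0.266

RL ≈ 5.75 dB; 26.6% of incident power reflected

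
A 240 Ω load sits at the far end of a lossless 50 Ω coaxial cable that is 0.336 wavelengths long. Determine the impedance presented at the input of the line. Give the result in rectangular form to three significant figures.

Z_in ≈ 13.9 + j28.3 Ω

βl = 2π × 0.336 = 121°
tan(βl) = tan(121°) = -1.67
Z_in = Z_0·(Z_L + jZ_0·tanβl)/(Z_0 + jZ_L·tanβl)
     = 50·(240 − j83.3)/(50 − j400)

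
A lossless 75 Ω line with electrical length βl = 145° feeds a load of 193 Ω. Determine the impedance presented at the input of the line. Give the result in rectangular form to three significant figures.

tan(βl) = tan(145°) = -0.7
Z_in = Z_0·(Z_L + jZ_0·tanβl)/(Z_0 + jZ_L·tanβl)
     = 75·(193 − j52.5)/(75 − j135)

Z_in ≈ 67.7 + j69.5 Ω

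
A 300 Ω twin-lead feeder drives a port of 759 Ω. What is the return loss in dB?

RL ≈ 7.26 dB

Γ = (759 − 300)/(759 + 300) = 0.433
RL = −20·log₁₀|Γ| = −20·log₁₀(0.433)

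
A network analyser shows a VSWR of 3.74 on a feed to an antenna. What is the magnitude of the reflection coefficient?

|Γ| ≈ 0.578

|Γ| = (S − 1)/(S + 1) = (3.74 − 1)/(3.74 + 1) = 2.74/4.74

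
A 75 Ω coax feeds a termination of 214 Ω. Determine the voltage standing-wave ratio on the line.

VSWR ≈ 2.85

Γ = (214 − 75)/(214 + 75) = 0.481
VSWR = (1 + 0.481)/(1 − 0.481)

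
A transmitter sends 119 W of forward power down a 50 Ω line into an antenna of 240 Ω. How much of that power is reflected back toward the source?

Γ = (240 − 50)/(240 + 50) = 0.655
|Γ|² = 0.429
P_refl = |Γ|²·P_inc = 51.1 W, P_del = (1 − |Γ|²)·P_inc = 67.9 W

P_reflected ≈ 51.1 W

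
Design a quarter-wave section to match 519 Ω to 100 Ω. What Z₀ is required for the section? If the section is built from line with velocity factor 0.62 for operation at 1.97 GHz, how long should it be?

Z_qwt ≈ 228 Ω; length ≈ 2.36 cm

Z_qwt = √(Z_0·R_L) = √(100 × 519) = √51900
λ = 0.62·c/f = 0.0944 m, so l = λ/4 = 0.0236 m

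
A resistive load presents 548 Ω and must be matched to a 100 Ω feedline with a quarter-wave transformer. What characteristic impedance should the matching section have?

Z_qwt ≈ 234 Ω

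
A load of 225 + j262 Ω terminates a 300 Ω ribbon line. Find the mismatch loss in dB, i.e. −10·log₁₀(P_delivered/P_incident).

mismatch loss ≈ 1.06 dB

Γ = (-75 + j262)/(525 + j262), |Γ| = 0.464
|Γ|² = 0.216, so P_del/P_inc = 1 − |Γ|² = 0.784
ML = −10·log₁₀(1 − |Γ|²)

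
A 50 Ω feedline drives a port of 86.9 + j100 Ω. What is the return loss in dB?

RL ≈ 4.03 dB

Γ = (36.9 + j100)/(136.9 + j100), |Γ| = 0.629
RL = −20·log₁₀|Γ| = −20·log₁₀(0.629)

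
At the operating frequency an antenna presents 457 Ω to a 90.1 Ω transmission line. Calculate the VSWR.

For a purely resistive load, VSWR = R_L/Z_0 or Z_0/R_L (whichever > 1) = 457/90.1

VSWR ≈ 5.07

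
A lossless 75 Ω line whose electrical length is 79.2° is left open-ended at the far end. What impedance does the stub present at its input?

Z_in ≈ −j14.3 Ω

tan(βl) = 5.24
For an open-ended stub, Z_in = −jZ_0·cot(βl) = −jZ_0/tan(βl)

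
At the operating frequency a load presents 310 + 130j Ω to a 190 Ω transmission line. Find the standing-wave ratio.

Γ = (Z_L − Z_0)/(Z_L + Z_0) = (120 + j130)/(500 + j130)
|Γ| = 177/517 = 0.342
VSWR = (1 + |Γ|)/(1 − |Γ|) = 1.34/0.658

VSWR ≈ 2.04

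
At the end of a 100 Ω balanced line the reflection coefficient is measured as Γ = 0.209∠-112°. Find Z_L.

Z_L ≈ 79.7 − j32.3 Ω

Z_L = Z_0·(1 + Γ)/(1 − Γ) = 100·(0.922 − j0.194)/(1.08 + j0.194)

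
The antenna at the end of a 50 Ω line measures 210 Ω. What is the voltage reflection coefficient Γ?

Γ = 0.615

Γ = (Z_L − Z_0)/(Z_L + Z_0) = (210 − 50)/(210 + 50) = 160/260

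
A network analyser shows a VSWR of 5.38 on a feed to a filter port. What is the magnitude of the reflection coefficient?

|Γ| = (S − 1)/(S + 1) = (5.38 − 1)/(5.38 + 1) = 4.38/6.38

|Γ| ≈ 0.687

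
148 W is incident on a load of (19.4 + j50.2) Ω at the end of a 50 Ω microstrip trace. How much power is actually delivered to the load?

|Γ| = |(-30.6 + j50.2)/(69.4 + j50.2)| = 0.686
|Γ|² = 0.471
P_refl = |Γ|²·P_inc = 69.7 W, P_del = (1 − |Γ|²)·P_inc = 78.3 W

P_delivered ≈ 78.3 W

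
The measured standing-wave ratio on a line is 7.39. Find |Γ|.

|Γ| ≈ 0.762

|Γ| = (S − 1)/(S + 1) = (7.39 − 1)/(7.39 + 1) = 6.39/8.39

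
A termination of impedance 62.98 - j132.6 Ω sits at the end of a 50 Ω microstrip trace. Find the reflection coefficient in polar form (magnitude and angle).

Γ ≈ 0.765 ∠ -34.8°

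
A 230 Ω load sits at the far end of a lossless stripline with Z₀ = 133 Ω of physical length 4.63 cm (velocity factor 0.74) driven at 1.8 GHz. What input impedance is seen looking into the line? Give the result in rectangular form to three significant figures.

Z_in ≈ 116 + j66.5 Ω

λ = v/f = 0.74·c / 1.8 GHz = 0.123 m
βl = 2π·l/λ = 2π × 0.375 = 135°
tan(βl) = tan(135°) = -0.995
Z_in = Z_0·(Z_L + jZ_0·tanβl)/(Z_0 + jZ_L·tanβl)
     = 133·(230 − j132)/(133 − j229)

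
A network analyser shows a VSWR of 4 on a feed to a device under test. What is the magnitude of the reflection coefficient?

|Γ| = (S − 1)/(S + 1) = (4 − 1)/(4 + 1) = 3/5

|Γ| ≈ 0.6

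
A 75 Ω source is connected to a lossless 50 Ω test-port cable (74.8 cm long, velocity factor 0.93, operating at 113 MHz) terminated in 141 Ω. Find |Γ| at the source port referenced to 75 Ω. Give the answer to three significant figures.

λ = v/f = 0.93·c / 113 MHz = 2.47 m
βl = 2π·l/λ = 2π × 0.303 = 109°
tan(βl) = -2.89
Z_in = Z_0·(Z_L + jZ_0·tanβl)/(Z_0 + jZ_L·tanβl) = 19.6 + j14.9 Ω
Γ_s = (Z_in − Z_s)/(Z_in + Z_s) = (-55.4 + j14.9)/(94.6 + j14.9), |Γ_s| = 0.6

|Γ| ≈ 0.6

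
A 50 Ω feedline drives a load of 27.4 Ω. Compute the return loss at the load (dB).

Γ = (27.4 − 50)/(27.4 + 50) = -0.292
RL = −20·log₁₀|Γ| = −20·log₁₀(0.292)

RL ≈ 10.7 dB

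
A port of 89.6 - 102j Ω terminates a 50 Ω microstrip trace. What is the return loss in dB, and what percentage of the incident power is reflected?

Γ = (39.6 − j102)/(139.6 − j102), |Γ| = 0.633
RL = −20·log₁₀(0.633) = 3.97 dB
P_refl/P_inc = |Γ|² = 0.401

RL ≈ 3.97 dB; 40.1% of incident power reflected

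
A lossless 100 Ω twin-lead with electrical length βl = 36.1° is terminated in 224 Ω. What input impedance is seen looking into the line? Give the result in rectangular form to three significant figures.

tan(βl) = tan(36.1°) = 0.729
Z_in = Z_0·(Z_L + jZ_0·tanβl)/(Z_0 + jZ_L·tanβl)
     = 100·(224 + j72.9)/(100 + j163)

Z_in ≈ 93.5 − j79.9 Ω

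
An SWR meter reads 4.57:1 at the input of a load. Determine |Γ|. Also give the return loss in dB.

|Γ| ≈ 0.641; return loss ≈ 3.86 dB

|Γ| = (S − 1)/(S + 1) = (4.57 − 1)/(4.57 + 1) = 3.57/5.57
RL = −20·log₁₀|Γ| = −20·log₁₀(0.641)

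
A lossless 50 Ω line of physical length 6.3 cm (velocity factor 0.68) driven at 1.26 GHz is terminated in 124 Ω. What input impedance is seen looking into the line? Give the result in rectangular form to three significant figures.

Z_in ≈ 39.7 + j40.6 Ω

λ = v/f = 0.68·c / 1.26 GHz = 0.162 m
βl = 2π·l/λ = 2π × 0.389 = 140°
tan(βl) = tan(140°) = -0.837
Z_in = Z_0·(Z_L + jZ_0·tanβl)/(Z_0 + jZ_L·tanβl)
     = 50·(124 − j41.8)/(50 − j104)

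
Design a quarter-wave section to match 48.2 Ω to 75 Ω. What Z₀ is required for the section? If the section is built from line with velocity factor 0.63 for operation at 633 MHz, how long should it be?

Z_qwt ≈ 60.1 Ω; length ≈ 7.46 cm

Z_qwt = √(Z_0·R_L) = √(75 × 48.2) = √3615
λ = 0.63·c/f = 0.299 m, so l = λ/4 = 0.0746 m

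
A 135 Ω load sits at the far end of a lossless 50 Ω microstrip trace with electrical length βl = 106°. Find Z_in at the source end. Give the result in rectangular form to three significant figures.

tan(βl) = tan(106°) = -3.49
Z_in = Z_0·(Z_L + jZ_0·tanβl)/(Z_0 + jZ_L·tanβl)
     = 50·(135 − j174)/(50 − j471)

Z_in ≈ 19.8 + j12.2 Ω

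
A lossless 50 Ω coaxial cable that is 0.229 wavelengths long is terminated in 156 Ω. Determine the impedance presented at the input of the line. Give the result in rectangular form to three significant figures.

Z_in ≈ 16.3 − j5.94 Ω

βl = 2π × 0.229 = 82.4°
tan(βl) = tan(82.4°) = 7.53
Z_in = Z_0·(Z_L + jZ_0·tanβl)/(Z_0 + jZ_L·tanβl)
     = 50·(156 + j377)/(50 + j1180)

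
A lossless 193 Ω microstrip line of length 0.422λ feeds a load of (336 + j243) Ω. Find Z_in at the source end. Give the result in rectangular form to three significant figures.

Z_in ≈ 118 + j149 Ω

βl = 2π × 0.422 = 152°
tan(βl) = tan(152°) = -0.534
Z_in = Z_0·(Z_L + jZ_0·tanβl)/(Z_0 + jZ_L·tanβl)
     = 193·(336 + j140)/(323 − j179)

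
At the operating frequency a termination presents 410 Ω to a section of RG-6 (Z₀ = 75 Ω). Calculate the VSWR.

VSWR ≈ 5.47

For a purely resistive load, VSWR = R_L/Z_0 or Z_0/R_L (whichever > 1) = 410/75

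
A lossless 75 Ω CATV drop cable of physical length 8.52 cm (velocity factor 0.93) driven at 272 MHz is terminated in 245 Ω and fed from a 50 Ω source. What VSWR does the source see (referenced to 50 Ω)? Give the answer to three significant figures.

λ = v/f = 0.93·c / 272 MHz = 1.03 m
βl = 2π·l/λ = 2π × 0.0831 = 29.9°
tan(βl) = 0.575
Z_in = Z_0·(Z_L + jZ_0·tanβl)/(Z_0 + jZ_L·tanβl) = 72 − j92.1 Ω
Γ_s = (Z_in − Z_s)/(Z_in + Z_s) = (22 − j92.1)/(122 − j92.1), |Γ_s| = 0.619
VSWR = (1 + |Γ_s|)/(1 − |Γ_s|)

VSWR ≈ 4.26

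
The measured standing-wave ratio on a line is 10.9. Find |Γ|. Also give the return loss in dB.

|Γ| ≈ 0.832; return loss ≈ 1.6 dB

|Γ| = (S − 1)/(S + 1) = (10.9 − 1)/(10.9 + 1) = 9.9/11.9
RL = −20·log₁₀|Γ| = −20·log₁₀(0.832)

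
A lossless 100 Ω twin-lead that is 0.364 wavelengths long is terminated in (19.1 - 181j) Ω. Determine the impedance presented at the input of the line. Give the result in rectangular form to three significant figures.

Z_in ≈ 36.5 + j267 Ω

βl = 2π × 0.364 = 131°
tan(βl) = tan(131°) = -1.15
Z_in = Z_0·(Z_L + jZ_0·tanβl)/(Z_0 + jZ_L·tanβl)
     = 100·(19.1 − j296)/(-108 − j21.9)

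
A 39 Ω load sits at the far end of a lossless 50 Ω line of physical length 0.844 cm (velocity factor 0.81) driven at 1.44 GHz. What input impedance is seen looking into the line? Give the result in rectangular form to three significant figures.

Z_in ≈ 40.5 + j5.98 Ω

λ = v/f = 0.81·c / 1.44 GHz = 0.169 m
βl = 2π·l/λ = 2π × 0.05 = 18°
tan(βl) = tan(18°) = 0.325
Z_in = Z_0·(Z_L + jZ_0·tanβl)/(Z_0 + jZ_L·tanβl)
     = 50·(39 + j16.3)/(50 + j12.7)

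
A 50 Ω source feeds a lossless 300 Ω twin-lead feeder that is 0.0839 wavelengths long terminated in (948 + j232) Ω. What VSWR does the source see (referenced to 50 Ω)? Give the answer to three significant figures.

βl = 2π × 0.0839 = 30.2°
tan(βl) = 0.582
Z_in = Z_0·(Z_L + jZ_0·tanβl)/(Z_0 + jZ_L·tanβl) = 344 − j412 Ω
Γ_s = (Z_in − Z_s)/(Z_in + Z_s) = (294 − j412)/(394 − j412), |Γ_s| = 0.888
VSWR = (1 + |Γ_s|)/(1 − |Γ_s|)

VSWR ≈ 16.9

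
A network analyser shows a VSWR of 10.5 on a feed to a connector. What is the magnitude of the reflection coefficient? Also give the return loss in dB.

|Γ| = (S − 1)/(S + 1) = (10.5 − 1)/(10.5 + 1) = 9.5/11.5
RL = −20·log₁₀|Γ| = −20·log₁₀(0.826)

|Γ| ≈ 0.826; return loss ≈ 1.66 dB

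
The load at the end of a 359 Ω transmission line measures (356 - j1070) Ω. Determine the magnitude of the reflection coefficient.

Γ = (Z_L − Z_0)/(Z_L + Z_0) = (-3 − j1070)/(715 − j1070)
|Γ| = 1070/1290

|Γ| ≈ 0.831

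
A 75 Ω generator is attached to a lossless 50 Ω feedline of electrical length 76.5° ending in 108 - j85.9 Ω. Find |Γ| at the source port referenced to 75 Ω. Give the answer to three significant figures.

tan(βl) = 4.17
Z_in = Z_0·(Z_L + jZ_0·tanβl)/(Z_0 + jZ_L·tanβl) = 13.4 + j0.179 Ω
Γ_s = (Z_in − Z_s)/(Z_in + Z_s) = (-61.6 + j0.179)/(88.4 + j0.179), |Γ_s| = 0.696

|Γ| ≈ 0.696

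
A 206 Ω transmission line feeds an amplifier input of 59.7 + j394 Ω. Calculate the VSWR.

VSWR ≈ 16.3

Γ = (Z_L − Z_0)/(Z_L + Z_0) = (-146.3 + j394)/(265.7 + j394)
|Γ| = 420/475 = 0.884
VSWR = (1 + |Γ|)/(1 − |Γ|) = 1.88/0.116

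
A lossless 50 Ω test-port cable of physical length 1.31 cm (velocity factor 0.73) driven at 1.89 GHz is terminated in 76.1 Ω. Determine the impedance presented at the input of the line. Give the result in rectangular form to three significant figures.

Z_in ≈ 48.8 − j20.9 Ω

λ = v/f = 0.73·c / 1.89 GHz = 0.116 m
βl = 2π·l/λ = 2π × 0.113 = 40.7°
tan(βl) = tan(40.7°) = 0.86
Z_in = Z_0·(Z_L + jZ_0·tanβl)/(Z_0 + jZ_L·tanβl)
     = 50·(76.1 + j43)/(50 + j65.5)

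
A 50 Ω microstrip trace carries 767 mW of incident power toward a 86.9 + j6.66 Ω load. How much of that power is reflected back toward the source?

P_reflected ≈ 57.4 mW

|Γ| = |(36.9 + j6.66)/(136.9 + j6.66)| = 0.274
|Γ|² = 0.0748
P_refl = |Γ|²·P_inc = 57.4 mW, P_del = (1 − |Γ|²)·P_inc = 710 mW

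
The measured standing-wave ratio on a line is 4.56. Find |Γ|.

|Γ| ≈ 0.64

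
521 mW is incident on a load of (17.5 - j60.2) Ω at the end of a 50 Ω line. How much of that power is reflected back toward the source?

P_reflected ≈ 298 mW

|Γ| = |(-32.5 − j60.2)/(67.5 − j60.2)| = 0.756
|Γ|² = 0.572
P_refl = |Γ|²·P_inc = 298 mW, P_del = (1 − |Γ|²)·P_inc = 223 mW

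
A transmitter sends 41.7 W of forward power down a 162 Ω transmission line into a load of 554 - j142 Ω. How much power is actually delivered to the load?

P_delivered ≈ 28.1 W

|Γ| = |(392 − j142)/(716 − j142)| = 0.571
|Γ|² = 0.326
P_refl = |Γ|²·P_inc = 13.6 W, P_del = (1 − |Γ|²)·P_inc = 28.1 W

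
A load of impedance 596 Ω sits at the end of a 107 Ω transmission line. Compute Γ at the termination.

Γ = 0.696

Γ = (Z_L − Z_0)/(Z_L + Z_0) = (596 − 107)/(596 + 107) = 489/703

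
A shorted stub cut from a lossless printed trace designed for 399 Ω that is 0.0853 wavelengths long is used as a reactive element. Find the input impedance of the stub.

βl = 2π × 0.0853 = 30.7°
tan(βl) = 0.594
For a shorted stub, Z_in = jZ_0·tan(βl)

Z_in ≈ +j237 Ω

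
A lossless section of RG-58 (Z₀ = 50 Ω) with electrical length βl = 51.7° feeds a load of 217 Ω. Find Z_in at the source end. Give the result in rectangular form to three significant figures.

Z_in ≈ 18.1 − j36.2 Ω

tan(βl) = tan(51.7°) = 1.27
Z_in = Z_0·(Z_L + jZ_0·tanβl)/(Z_0 + jZ_L·tanβl)
     = 50·(217 + j63.3)/(50 + j275)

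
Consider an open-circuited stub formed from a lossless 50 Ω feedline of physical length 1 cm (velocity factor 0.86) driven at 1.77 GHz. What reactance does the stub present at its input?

λ = v/f = 0.86·c / 1.77 GHz = 0.146 m
βl = 2π·l/λ = 2π × 0.0686 = 24.7°
tan(βl) = 0.46
For an open-circuited stub, Z_in = −jZ_0·cot(βl) = −jZ_0/tan(βl)

X_in ≈ -109 Ω (capacitive)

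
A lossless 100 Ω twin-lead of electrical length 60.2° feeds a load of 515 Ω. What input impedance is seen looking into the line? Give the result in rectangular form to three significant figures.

tan(βl) = tan(60.2°) = 1.75
Z_in = Z_0·(Z_L + jZ_0·tanβl)/(Z_0 + jZ_L·tanβl)
     = 100·(515 + j175)/(100 + j899)

Z_in ≈ 25.5 − j54.4 Ω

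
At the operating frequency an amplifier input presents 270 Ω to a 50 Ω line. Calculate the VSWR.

Γ = (270 − 50)/(270 + 50) = 0.688
VSWR = (1 + 0.688)/(1 − 0.688)

VSWR ≈ 5.4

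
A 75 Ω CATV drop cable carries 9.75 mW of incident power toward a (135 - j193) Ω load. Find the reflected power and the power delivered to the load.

|Γ| = |(60 − j193)/(210 − j193)| = 0.709
|Γ|² = 0.502
P_refl = |Γ|²·P_inc = 4.9 mW, P_del = (1 − |Γ|²)·P_inc = 4.85 mW

P_reflected ≈ 4.9 mW; P_delivered ≈ 4.85 mW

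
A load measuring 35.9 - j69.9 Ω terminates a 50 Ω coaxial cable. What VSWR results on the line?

VSWR ≈ 4.62

Γ = (Z_L − Z_0)/(Z_L + Z_0) = (-14.1 − j69.9)/(85.9 − j69.9)
|Γ| = 71.3/111 = 0.644
VSWR = (1 + |Γ|)/(1 − |Γ|) = 1.64/0.356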